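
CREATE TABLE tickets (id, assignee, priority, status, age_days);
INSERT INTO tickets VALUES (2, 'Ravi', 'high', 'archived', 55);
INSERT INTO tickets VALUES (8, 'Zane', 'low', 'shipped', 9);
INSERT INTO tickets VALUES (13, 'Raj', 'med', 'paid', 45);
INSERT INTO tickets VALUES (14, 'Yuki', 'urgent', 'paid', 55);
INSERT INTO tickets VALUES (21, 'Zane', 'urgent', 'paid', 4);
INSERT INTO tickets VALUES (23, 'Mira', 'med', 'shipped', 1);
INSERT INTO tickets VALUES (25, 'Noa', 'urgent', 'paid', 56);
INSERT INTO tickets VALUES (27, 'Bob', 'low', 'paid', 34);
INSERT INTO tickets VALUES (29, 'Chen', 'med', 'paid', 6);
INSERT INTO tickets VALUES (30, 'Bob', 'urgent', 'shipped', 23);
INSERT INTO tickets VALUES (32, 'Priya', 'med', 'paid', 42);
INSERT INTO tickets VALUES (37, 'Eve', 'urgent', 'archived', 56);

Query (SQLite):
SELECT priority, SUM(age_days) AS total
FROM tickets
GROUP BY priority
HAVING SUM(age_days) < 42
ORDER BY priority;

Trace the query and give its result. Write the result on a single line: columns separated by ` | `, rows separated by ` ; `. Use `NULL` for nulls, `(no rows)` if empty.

(no rows)

Partition tickets by priority; compute SUM(age_days) within each group.
HAVING: keep groups where SUM(age_days) < 42.
  high: ids {2} → SUM(age_days)=55
  low: ids {8, 27} → SUM(age_days)=43
  med: ids {13, 23, 29, 32} → SUM(age_days)=94
  urgent: ids {14, 21, 25, 30, 37} → SUM(age_days)=194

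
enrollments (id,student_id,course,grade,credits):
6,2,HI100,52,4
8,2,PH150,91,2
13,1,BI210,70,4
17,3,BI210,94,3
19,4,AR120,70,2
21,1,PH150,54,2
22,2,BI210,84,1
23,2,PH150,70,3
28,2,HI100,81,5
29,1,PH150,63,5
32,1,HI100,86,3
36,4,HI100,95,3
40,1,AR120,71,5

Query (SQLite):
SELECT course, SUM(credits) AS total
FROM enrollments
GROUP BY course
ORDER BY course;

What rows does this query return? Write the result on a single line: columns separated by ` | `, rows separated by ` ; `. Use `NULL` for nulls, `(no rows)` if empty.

AR120 | 7 ; BI210 | 8 ; HI100 | 15 ; PH150 | 12

Partition enrollments by course; compute SUM(credits) within each group.
  AR120: ids {19, 40} → SUM(credits)=7
  BI210: ids {13, 17, 22} → SUM(credits)=8
  HI100: ids {6, 28, 32, 36} → SUM(credits)=15
  PH150: ids {8, 21, 23, 29} → SUM(credits)=12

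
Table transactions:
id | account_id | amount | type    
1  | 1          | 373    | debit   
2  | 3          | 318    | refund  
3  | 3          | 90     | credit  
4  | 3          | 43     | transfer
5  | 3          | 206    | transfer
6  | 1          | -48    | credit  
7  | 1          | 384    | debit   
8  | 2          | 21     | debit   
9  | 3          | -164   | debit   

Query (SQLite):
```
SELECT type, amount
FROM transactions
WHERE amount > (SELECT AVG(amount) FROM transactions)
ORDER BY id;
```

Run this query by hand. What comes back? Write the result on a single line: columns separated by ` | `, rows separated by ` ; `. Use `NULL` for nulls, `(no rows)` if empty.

Scalar subquery: AVG(amount) over all transactions rows = 135.888889 (≈; comparison uses full precision).
Keep rows where amount > that value.

debit | 373 ; refund | 318 ; transfer | 206 ; debit | 384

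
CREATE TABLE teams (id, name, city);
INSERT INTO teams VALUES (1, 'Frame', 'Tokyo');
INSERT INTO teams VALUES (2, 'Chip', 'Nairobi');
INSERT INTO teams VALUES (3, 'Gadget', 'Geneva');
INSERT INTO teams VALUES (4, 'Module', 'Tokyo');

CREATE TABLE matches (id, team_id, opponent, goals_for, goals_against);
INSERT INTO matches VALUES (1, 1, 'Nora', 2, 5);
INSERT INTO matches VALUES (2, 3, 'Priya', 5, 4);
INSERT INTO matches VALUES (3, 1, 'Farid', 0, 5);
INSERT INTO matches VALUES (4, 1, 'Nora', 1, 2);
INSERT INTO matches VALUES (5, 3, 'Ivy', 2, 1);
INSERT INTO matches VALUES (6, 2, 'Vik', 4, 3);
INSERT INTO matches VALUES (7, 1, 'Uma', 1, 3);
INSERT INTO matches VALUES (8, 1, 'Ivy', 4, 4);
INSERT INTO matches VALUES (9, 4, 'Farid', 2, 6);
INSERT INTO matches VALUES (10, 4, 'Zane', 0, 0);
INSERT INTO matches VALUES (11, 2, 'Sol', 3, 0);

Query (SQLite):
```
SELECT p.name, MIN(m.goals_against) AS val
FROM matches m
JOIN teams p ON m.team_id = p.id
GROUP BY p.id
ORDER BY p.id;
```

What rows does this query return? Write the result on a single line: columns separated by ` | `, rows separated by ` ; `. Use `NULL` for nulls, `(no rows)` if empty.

Frame | 2 ; Chip | 0 ; Gadget | 1 ; Module | 0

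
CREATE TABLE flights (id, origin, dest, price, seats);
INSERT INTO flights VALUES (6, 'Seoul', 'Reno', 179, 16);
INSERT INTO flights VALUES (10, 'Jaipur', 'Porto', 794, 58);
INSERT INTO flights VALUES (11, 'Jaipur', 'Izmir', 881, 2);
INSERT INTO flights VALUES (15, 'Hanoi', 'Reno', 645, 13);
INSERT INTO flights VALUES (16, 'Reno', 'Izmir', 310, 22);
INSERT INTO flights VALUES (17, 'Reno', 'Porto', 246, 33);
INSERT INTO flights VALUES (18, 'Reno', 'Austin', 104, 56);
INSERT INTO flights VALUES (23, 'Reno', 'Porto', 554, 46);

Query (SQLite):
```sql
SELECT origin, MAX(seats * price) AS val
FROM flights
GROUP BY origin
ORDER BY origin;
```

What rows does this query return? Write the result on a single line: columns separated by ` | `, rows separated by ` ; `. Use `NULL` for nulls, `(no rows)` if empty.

Hanoi | 8385 ; Jaipur | 46052 ; Reno | 25484 ; Seoul | 2864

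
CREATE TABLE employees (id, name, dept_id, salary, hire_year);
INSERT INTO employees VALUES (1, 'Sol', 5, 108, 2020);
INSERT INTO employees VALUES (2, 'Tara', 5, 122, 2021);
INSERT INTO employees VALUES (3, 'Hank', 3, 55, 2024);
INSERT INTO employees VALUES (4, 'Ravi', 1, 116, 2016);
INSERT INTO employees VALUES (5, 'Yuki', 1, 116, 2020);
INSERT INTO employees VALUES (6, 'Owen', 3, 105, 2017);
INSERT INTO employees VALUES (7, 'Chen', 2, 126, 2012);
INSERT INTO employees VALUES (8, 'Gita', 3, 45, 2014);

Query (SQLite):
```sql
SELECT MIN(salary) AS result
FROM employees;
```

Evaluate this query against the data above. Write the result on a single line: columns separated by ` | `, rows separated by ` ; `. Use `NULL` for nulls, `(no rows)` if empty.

45

All salary values: [108, 122, 55, 116, 116, 105, 126, 45].
MIN of non-NULL values = 45.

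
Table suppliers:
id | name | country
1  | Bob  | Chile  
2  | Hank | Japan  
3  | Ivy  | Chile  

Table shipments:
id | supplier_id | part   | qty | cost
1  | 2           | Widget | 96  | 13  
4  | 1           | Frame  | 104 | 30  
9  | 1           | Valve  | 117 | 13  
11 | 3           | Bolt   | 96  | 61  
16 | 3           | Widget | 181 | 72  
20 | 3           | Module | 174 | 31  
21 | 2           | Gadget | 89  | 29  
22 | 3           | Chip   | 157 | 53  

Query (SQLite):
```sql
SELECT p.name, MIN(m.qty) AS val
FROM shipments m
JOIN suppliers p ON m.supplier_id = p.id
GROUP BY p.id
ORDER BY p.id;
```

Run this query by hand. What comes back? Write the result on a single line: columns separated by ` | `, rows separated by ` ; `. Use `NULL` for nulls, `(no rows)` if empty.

Join each shipments row to its suppliers via supplier_id.
Group joined rows by suppliers.id; compute MIN(m.qty) per group.
  1: ids {4, 9} → MIN(m.qty)=104
  2: ids {1, 21} → MIN(m.qty)=89
  3: ids {11, 16, 20, 22} → MIN(m.qty)=96

Bob | 104 ; Hank | 89 ; Ivy | 96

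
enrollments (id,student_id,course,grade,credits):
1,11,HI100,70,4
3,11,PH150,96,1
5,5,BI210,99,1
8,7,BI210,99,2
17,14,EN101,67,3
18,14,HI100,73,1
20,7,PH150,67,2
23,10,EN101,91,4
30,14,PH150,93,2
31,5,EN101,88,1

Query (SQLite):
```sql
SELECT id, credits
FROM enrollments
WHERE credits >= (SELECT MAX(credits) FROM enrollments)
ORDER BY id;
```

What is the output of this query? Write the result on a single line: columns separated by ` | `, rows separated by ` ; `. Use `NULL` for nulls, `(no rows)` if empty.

Scalar subquery: MAX(credits) over all enrollments rows = 4.
Keep rows where credits >= that value.

1 | 4 ; 23 | 4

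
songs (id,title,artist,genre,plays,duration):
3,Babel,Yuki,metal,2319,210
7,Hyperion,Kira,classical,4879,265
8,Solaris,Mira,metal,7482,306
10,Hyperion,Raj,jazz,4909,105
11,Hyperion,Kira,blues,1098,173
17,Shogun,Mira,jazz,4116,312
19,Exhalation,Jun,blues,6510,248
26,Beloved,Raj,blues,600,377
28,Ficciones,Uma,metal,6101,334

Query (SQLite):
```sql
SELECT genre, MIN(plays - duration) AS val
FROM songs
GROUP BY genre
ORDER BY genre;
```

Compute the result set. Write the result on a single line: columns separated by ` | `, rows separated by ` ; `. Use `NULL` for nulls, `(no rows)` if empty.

For each row compute plays - duration.
Group by genre; take MIN of the expression per group.
  blues: ids {11, 19, 26} → MIN(plays - duration)=223
  classical: ids {7} → MIN(plays - duration)=4614
  jazz: ids {10, 17} → MIN(plays - duration)=3804
  metal: ids {3, 8, 28} → MIN(plays - duration)=2109

blues | 223 ; classical | 4614 ; jazz | 3804 ; metal | 2109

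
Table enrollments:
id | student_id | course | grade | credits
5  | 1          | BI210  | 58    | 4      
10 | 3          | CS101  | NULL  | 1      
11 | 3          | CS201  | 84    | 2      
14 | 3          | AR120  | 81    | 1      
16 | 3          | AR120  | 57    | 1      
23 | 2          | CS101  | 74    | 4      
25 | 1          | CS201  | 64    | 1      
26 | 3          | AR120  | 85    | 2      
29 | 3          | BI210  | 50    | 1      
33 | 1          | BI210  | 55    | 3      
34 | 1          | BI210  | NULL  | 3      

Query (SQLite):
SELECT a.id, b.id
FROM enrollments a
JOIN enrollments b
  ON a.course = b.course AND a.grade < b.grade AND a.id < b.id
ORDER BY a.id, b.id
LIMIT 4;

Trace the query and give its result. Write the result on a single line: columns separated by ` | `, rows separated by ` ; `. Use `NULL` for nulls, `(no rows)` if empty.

14 | 26 ; 16 | 26 ; 29 | 33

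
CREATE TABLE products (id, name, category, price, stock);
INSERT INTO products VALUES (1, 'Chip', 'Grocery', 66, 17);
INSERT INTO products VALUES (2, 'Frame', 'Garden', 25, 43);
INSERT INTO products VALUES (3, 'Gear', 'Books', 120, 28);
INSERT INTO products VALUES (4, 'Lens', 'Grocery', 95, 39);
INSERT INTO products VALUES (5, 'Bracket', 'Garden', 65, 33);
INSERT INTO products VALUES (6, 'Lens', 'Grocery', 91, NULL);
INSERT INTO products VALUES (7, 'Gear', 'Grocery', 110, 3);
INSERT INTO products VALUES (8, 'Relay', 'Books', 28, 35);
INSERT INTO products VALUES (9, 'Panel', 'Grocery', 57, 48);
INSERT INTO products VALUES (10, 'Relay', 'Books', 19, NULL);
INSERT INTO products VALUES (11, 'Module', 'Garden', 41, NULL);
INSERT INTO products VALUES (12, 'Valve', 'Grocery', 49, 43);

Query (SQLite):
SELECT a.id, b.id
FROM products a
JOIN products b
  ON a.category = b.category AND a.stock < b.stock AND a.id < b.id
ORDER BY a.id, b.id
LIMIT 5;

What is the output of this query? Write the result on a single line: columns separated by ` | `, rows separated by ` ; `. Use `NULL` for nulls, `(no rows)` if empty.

1 | 4 ; 1 | 9 ; 1 | 12 ; 3 | 8 ; 4 | 9

Pairs (a,b) with same category, a.stock < b.stock, a.id < b.id.
category groups: Books:{3,8,10} Garden:{2,5,11} Grocery:{1,4,6,7,9,12}
Ordered by (a.id, b.id); first 5.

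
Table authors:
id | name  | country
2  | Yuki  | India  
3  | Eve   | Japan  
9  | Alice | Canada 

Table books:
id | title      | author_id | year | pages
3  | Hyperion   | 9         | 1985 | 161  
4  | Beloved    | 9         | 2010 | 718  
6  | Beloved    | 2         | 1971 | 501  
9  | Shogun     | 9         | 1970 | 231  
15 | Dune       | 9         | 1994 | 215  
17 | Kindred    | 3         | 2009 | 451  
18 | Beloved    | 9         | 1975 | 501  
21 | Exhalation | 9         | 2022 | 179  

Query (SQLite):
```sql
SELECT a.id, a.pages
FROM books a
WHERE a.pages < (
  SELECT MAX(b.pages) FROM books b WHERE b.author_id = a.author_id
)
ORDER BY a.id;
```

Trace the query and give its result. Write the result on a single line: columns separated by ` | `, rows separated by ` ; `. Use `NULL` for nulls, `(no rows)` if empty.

For each books row a, compute MAX(pages) over rows sharing a.author_id.
Keep row a if a.pages < that per-group MAX.
  author_id=2: MAX(pages) = 501
  author_id=3: MAX(pages) = 451
  author_id=9: MAX(pages) = 718

3 | 161 ; 9 | 231 ; 15 | 215 ; 18 | 501 ; 21 | 179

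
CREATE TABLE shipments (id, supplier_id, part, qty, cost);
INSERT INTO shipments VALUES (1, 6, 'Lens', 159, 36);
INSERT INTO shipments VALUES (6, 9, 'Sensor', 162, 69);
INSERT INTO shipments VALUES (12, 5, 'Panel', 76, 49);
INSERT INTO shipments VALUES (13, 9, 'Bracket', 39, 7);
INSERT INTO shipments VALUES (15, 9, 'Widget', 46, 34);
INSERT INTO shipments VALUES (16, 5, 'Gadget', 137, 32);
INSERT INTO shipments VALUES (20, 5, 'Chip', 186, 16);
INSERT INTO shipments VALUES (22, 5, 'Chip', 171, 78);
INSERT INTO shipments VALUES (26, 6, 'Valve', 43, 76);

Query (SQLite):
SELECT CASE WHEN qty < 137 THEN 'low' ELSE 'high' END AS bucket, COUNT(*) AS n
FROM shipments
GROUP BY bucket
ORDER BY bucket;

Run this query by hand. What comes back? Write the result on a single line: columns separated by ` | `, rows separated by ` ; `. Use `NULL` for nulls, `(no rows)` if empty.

high | 5 ; low | 4

Bucket rows by qty < 137 → 'low' else 'high'; count each bucket.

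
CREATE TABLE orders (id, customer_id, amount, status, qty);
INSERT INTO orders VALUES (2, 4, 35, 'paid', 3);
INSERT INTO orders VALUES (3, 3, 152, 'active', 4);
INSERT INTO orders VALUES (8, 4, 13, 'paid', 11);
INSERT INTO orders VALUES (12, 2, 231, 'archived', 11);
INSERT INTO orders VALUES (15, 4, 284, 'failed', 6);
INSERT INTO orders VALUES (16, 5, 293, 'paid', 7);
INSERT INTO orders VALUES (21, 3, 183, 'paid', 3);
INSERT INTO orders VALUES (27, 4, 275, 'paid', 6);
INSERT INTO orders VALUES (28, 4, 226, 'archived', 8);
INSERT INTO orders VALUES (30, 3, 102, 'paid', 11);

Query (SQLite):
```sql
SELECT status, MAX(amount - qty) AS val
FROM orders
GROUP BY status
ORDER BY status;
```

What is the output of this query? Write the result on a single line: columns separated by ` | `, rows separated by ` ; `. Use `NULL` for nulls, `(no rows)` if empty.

For each row compute amount - qty.
Group by status; take MAX of the expression per group.
  active: ids {3} → MAX(amount - qty)=148
  archived: ids {12, 28} → MAX(amount - qty)=220
  failed: ids {15} → MAX(amount - qty)=278
  paid: ids {2, 8, 16, 21, 27, 30} → MAX(amount - qty)=286

active | 148 ; archived | 220 ; failed | 278 ; paid | 286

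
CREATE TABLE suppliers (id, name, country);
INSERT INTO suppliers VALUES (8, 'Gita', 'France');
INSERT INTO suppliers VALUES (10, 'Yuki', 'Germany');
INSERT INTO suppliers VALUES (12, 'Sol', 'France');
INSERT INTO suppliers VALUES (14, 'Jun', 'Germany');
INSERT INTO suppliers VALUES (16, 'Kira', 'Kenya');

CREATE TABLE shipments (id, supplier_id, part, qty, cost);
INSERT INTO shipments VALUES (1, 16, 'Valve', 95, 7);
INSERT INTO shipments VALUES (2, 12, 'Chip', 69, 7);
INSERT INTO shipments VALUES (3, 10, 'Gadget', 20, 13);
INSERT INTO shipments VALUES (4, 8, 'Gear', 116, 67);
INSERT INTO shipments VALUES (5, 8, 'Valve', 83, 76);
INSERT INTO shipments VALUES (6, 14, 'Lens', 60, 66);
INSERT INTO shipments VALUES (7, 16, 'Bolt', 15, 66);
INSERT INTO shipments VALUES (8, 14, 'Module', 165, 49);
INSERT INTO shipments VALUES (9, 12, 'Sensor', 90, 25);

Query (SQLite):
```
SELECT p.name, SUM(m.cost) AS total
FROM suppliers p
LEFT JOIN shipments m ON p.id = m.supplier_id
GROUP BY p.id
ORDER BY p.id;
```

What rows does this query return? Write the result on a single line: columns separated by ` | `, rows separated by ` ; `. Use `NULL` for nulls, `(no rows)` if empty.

LEFT JOIN keeps every suppliers row; unmatched ones get NULL for shipments columns.
Group by suppliers.id and compute SUM(m.cost). SUM over an all-NULL group is NULL.
  8: ids {4, 5} → SUM(m.cost)=143
  10: ids {3} → SUM(m.cost)=13
  12: ids {2, 9} → SUM(m.cost)=32
  14: ids {6, 8} → SUM(m.cost)=115
  16: ids {1, 7} → SUM(m.cost)=73

Gita | 143 ; Yuki | 13 ; Sol | 32 ; Jun | 115 ; Kira | 73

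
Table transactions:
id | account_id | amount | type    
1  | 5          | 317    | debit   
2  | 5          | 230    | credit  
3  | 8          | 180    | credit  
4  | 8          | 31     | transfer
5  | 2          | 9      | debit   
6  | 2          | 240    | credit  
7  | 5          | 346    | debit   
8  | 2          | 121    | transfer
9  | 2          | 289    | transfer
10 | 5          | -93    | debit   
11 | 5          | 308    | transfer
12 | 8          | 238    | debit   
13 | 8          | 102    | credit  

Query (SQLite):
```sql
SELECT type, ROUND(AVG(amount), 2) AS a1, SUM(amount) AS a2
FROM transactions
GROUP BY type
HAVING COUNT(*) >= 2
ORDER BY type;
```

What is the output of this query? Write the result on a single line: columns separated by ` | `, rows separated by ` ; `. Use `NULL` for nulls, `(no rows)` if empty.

credit | 188 | 752 ; debit | 163.4 | 817 ; transfer | 187.25 | 749

Group transactions by type.
Per group compute: ROUND(AVG(amount), 2), SUM(amount).
HAVING: drop groups with fewer than 2 rows.
  credit: ids {2, 3, 6, 13} → ROUND(AVG(amount), 2)=188, SUM(amount)=752
  debit: ids {1, 5, 7, 10, 12} → ROUND(AVG(amount), 2)=163.4, SUM(amount)=817
  transfer: ids {4, 8, 9, 11} → ROUND(AVG(amount), 2)=187.25, SUM(amount)=749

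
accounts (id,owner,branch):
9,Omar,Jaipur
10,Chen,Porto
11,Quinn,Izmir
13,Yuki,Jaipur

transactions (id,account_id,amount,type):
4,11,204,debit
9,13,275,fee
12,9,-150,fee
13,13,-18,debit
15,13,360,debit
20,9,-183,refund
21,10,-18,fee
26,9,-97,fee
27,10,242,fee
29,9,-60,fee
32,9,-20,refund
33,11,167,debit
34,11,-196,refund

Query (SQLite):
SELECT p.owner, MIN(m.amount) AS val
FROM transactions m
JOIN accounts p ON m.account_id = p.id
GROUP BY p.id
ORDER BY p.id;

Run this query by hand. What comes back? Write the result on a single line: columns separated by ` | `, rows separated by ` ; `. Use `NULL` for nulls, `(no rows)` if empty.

Omar | -183 ; Chen | -18 ; Quinn | -196 ; Yuki | -18

Join each transactions row to its accounts via account_id.
Group joined rows by accounts.id; compute MIN(m.amount) per group.
  9: ids {12, 20, 26, 29, 32} → MIN(m.amount)=-183
  10: ids {21, 27} → MIN(m.amount)=-18
  11: ids {4, 33, 34} → MIN(m.amount)=-196
  13: ids {9, 13, 15} → MIN(m.amount)=-18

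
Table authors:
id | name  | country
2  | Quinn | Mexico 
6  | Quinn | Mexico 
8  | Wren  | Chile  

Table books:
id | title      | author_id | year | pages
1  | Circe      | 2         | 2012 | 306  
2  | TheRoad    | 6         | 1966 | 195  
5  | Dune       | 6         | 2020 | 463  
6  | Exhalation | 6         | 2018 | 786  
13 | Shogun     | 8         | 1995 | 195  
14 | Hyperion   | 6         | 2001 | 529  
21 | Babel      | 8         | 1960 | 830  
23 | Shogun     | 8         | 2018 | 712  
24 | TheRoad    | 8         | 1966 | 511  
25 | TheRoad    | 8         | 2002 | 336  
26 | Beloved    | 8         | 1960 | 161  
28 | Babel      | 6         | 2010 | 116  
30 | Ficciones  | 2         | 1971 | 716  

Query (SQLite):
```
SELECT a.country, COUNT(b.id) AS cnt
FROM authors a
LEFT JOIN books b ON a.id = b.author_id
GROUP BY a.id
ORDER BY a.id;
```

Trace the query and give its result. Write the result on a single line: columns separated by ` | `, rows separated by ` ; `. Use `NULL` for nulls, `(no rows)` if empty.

Mexico | 2 ; Mexico | 5 ; Chile | 6

LEFT JOIN keeps every authors row; unmatched ones get NULL for books columns.
Group by authors.id and compute COUNT(b.id). COUNT(col) of an all-NULL group is 0.
  2: ids {1, 30} → COUNT(b.id)=2
  6: ids {2, 5, 6, 14, 28} → COUNT(b.id)=5
  8: ids {13, 21, 23, 24, 25, 26} → COUNT(b.id)=6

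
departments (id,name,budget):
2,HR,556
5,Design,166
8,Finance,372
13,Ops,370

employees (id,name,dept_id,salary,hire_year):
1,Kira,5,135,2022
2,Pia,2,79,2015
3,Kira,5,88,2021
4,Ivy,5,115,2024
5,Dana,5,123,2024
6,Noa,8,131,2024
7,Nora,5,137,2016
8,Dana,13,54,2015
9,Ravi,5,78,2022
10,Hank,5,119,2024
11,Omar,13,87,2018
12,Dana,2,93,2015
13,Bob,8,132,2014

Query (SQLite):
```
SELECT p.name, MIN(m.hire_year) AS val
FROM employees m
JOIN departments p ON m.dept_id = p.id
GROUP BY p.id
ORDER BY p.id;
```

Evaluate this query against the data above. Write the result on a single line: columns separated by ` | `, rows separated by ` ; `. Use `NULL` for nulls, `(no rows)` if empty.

HR | 2015 ; Design | 2016 ; Finance | 2014 ; Ops | 2015

Join each employees row to its departments via dept_id.
Group joined rows by departments.id; compute MIN(m.hire_year) per group.
  2: ids {2, 12} → MIN(m.hire_year)=2015
  5: ids {1, 3, 4, 5, 7, 9, 10} → MIN(m.hire_year)=2016
  8: ids {6, 13} → MIN(m.hire_year)=2014
  13: ids {8, 11} → MIN(m.hire_year)=2015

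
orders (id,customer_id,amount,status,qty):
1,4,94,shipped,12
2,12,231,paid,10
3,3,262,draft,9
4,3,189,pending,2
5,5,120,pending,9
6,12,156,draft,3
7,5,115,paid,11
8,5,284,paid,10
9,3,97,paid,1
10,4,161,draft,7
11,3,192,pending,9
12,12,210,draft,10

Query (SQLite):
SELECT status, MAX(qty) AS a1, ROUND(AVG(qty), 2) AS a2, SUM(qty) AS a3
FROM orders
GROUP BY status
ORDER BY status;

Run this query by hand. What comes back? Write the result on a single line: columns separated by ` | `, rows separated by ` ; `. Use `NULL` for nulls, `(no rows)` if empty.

draft | 10 | 7.25 | 29 ; paid | 11 | 8 | 32 ; pending | 9 | 6.67 | 20 ; shipped | 12 | 12 | 12

Group orders by status.
Per group compute: MAX(qty), ROUND(AVG(qty), 2), SUM(qty).
  draft: ids {3, 6, 10, 12} → MAX(qty)=10, ROUND(AVG(qty), 2)=7.25, SUM(qty)=29
  paid: ids {2, 7, 8, 9} → MAX(qty)=11, ROUND(AVG(qty), 2)=8, SUM(qty)=32
  pending: ids {4, 5, 11} → MAX(qty)=9, ROUND(AVG(qty), 2)=6.67, SUM(qty)=20
  shipped: ids {1} → MAX(qty)=12, ROUND(AVG(qty), 2)=12, SUM(qty)=12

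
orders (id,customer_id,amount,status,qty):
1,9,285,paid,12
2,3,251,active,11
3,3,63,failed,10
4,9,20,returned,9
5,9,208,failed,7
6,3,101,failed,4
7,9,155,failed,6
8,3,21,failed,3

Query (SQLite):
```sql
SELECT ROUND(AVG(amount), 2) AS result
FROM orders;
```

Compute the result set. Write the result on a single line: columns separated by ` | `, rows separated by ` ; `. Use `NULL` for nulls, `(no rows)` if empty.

All amount values: [285, 251, 63, 20, 208, 101, 155, 21].
AVG = 1104 / 8 (rounded to 2 dp).

138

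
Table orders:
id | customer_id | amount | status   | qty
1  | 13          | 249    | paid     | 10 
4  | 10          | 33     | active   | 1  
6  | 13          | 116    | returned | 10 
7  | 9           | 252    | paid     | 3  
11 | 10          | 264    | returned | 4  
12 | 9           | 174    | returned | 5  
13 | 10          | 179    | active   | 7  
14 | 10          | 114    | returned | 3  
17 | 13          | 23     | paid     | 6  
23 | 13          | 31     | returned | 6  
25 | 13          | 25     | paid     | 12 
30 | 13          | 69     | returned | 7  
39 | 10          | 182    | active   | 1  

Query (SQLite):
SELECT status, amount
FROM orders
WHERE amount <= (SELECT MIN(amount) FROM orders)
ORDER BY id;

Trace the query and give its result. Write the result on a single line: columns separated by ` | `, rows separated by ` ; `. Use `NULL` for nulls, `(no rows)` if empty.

Scalar subquery: MIN(amount) over all orders rows = 23.
Keep rows where amount <= that value.

paid | 23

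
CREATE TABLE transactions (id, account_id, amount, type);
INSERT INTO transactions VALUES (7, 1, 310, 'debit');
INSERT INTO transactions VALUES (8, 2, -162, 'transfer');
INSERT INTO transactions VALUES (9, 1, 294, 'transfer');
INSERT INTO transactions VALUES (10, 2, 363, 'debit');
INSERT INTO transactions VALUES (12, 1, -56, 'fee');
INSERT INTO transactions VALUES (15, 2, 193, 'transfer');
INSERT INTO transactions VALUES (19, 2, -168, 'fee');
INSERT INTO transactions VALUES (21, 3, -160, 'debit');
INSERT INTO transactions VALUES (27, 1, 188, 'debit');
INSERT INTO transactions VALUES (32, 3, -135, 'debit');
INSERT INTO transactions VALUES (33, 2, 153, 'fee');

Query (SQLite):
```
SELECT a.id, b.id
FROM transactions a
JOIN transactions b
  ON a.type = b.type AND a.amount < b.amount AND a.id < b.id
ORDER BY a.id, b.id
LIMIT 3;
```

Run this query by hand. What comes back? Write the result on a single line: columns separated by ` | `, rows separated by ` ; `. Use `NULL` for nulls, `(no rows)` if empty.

Pairs (a,b) with same type, a.amount < b.amount, a.id < b.id.
type groups: debit:{7,10,21,27,32} fee:{12,19,33} transfer:{8,9,15}
Ordered by (a.id, b.id); first 3.

7 | 10 ; 8 | 9 ; 8 | 15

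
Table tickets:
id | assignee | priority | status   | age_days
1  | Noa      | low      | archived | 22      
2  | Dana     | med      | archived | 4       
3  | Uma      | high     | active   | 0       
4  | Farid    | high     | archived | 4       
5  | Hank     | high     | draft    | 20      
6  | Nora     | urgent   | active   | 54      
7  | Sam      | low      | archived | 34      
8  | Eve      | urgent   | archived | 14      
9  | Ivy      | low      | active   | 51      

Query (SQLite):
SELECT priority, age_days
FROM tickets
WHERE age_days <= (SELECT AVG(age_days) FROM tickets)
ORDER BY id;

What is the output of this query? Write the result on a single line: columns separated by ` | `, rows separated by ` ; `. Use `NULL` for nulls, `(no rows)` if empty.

low | 22 ; med | 4 ; high | 0 ; high | 4 ; high | 20 ; urgent | 14

Scalar subquery: AVG(age_days) over all tickets rows = 22.555556 (≈; comparison uses full precision).
Keep rows where age_days <= that value.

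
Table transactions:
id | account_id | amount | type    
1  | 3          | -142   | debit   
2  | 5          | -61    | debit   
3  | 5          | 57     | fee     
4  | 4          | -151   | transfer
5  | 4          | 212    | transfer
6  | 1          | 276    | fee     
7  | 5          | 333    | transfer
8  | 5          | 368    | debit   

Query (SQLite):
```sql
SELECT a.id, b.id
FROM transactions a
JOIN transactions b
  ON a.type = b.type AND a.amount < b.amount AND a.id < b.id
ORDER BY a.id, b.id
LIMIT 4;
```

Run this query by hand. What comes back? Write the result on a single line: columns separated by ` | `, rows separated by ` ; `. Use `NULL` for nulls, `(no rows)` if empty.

Pairs (a,b) with same type, a.amount < b.amount, a.id < b.id.
type groups: debit:{1,2,8} fee:{3,6} transfer:{4,5,7}
Ordered by (a.id, b.id); first 4.

1 | 2 ; 1 | 8 ; 2 | 8 ; 3 | 6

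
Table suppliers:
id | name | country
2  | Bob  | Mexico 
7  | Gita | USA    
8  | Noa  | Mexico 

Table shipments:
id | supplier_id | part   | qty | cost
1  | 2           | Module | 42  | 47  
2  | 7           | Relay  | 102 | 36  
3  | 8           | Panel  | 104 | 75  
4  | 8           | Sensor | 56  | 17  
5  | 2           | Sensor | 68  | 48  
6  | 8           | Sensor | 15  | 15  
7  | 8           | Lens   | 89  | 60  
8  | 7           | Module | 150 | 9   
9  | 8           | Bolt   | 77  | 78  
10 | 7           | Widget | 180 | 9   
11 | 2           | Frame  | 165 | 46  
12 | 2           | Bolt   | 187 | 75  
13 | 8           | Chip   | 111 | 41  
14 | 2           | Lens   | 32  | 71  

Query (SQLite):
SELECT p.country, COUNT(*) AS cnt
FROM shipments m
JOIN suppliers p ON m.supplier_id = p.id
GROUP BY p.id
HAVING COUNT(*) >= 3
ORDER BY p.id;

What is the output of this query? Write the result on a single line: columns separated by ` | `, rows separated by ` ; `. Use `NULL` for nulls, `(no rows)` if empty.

Mexico | 5 ; USA | 3 ; Mexico | 6

Join each shipments row to its suppliers via supplier_id.
Group joined rows by suppliers.id; compute COUNT(*) per group.
HAVING: keep groups with count ≥ 3.
  2: ids {1, 5, 11, 12, 14} → COUNT(*)=5
  7: ids {2, 8, 10} → COUNT(*)=3
  8: ids {3, 4, 6, 7, 9, 13} → COUNT(*)=6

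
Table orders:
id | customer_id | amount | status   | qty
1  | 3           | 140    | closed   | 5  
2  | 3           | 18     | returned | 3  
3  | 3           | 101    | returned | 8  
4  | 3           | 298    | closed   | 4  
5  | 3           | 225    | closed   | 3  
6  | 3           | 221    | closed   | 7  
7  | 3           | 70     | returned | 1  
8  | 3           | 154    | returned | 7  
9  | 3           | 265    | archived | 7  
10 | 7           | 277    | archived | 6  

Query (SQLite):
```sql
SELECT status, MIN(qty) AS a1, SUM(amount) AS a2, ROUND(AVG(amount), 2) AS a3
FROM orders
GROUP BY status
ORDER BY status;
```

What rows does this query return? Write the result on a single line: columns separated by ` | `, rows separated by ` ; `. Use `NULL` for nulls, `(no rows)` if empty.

Group orders by status.
Per group compute: MIN(qty), SUM(amount), ROUND(AVG(amount), 2).
  archived: ids {9, 10} → MIN(qty)=6, SUM(amount)=542, ROUND(AVG(amount), 2)=271
  closed: ids {1, 4, 5, 6} → MIN(qty)=3, SUM(amount)=884, ROUND(AVG(amount), 2)=221
  returned: ids {2, 3, 7, 8} → MIN(qty)=1, SUM(amount)=343, ROUND(AVG(amount), 2)=85.75

archived | 6 | 542 | 271 ; closed | 3 | 884 | 221 ; returned | 1 | 343 | 85.75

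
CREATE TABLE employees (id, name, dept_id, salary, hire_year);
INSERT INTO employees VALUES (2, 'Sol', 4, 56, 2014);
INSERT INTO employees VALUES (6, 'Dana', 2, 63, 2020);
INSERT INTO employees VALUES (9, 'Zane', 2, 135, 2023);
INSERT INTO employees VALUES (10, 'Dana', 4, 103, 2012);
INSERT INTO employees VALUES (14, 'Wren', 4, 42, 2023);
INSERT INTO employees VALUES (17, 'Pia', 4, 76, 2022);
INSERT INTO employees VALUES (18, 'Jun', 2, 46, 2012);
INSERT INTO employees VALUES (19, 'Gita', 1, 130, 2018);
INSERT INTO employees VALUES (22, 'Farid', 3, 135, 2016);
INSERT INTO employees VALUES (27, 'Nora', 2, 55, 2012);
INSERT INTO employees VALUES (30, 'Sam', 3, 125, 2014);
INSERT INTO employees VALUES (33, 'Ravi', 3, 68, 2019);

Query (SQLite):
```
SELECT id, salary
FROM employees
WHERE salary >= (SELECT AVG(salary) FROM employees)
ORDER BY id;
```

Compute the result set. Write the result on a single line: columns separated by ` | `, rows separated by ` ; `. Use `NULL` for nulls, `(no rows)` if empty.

9 | 135 ; 10 | 103 ; 19 | 130 ; 22 | 135 ; 30 | 125

Scalar subquery: AVG(salary) over all employees rows = 86.166667 (≈; comparison uses full precision).
Keep rows where salary >= that value.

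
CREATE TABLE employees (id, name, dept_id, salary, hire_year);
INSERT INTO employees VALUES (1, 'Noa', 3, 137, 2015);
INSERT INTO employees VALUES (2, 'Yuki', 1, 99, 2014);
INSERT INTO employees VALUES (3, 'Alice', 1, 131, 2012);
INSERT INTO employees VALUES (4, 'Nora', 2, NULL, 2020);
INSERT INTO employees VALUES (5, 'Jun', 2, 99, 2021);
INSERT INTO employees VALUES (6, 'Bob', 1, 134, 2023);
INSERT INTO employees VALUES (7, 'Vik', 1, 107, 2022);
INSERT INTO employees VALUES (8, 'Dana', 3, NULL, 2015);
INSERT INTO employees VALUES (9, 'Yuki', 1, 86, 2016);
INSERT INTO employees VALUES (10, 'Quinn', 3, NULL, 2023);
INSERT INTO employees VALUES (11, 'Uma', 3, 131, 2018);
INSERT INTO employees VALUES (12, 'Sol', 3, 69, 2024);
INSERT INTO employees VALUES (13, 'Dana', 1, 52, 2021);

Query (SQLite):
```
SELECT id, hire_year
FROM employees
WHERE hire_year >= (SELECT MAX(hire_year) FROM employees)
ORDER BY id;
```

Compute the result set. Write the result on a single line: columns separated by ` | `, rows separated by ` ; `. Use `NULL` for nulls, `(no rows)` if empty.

12 | 2024

Scalar subquery: MAX(hire_year) over all employees rows = 2024.
Keep rows where hire_year >= that value.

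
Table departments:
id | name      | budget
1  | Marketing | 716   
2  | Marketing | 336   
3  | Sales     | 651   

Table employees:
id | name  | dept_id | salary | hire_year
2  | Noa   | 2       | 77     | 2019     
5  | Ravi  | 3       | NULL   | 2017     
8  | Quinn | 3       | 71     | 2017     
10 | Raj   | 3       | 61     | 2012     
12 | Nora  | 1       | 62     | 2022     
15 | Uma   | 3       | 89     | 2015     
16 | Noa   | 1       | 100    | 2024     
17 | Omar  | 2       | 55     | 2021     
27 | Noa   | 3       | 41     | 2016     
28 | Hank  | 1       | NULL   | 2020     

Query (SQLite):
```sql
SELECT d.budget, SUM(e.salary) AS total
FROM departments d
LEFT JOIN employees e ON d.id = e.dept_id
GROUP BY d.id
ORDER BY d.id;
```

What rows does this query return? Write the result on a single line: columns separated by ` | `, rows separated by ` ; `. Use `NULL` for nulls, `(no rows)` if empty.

LEFT JOIN keeps every departments row; unmatched ones get NULL for employees columns.
Group by departments.id and compute SUM(e.salary). SUM over an all-NULL group is NULL.
  1: ids {12, 16, 28} → SUM(e.salary)=162
  2: ids {2, 17} → SUM(e.salary)=132
  3: ids {5, 8, 10, 15, 27} → SUM(e.salary)=262

716 | 162 ; 336 | 132 ; 651 | 262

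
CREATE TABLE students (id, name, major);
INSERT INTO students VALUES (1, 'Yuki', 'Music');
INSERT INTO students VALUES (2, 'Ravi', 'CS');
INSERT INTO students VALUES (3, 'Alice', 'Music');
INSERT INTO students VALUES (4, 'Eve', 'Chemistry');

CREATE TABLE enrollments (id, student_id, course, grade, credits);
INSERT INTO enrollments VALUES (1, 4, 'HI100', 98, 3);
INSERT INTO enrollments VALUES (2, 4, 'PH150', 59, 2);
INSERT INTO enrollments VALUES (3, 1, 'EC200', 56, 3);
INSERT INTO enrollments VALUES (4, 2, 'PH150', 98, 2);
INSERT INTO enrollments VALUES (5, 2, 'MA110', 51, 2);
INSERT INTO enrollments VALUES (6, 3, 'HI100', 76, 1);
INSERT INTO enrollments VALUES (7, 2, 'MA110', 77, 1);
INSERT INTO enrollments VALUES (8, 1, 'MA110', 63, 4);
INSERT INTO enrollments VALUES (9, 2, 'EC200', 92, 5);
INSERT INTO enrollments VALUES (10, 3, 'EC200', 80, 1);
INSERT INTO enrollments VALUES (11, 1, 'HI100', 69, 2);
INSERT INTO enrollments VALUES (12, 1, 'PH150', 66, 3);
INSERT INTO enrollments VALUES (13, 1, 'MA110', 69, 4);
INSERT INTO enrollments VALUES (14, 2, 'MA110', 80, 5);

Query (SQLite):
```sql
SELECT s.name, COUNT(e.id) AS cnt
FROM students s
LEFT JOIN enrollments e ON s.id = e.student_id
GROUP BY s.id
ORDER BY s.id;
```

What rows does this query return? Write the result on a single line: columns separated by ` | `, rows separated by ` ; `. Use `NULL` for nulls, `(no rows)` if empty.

LEFT JOIN keeps every students row; unmatched ones get NULL for enrollments columns.
Group by students.id and compute COUNT(e.id). COUNT(col) of an all-NULL group is 0.
  1: ids {3, 8, 11, 12, 13} → COUNT(e.id)=5
  2: ids {4, 5, 7, 9, 14} → COUNT(e.id)=5
  3: ids {6, 10} → COUNT(e.id)=2
  4: ids {1, 2} → COUNT(e.id)=2

Yuki | 5 ; Ravi | 5 ; Alice | 2 ; Eve | 2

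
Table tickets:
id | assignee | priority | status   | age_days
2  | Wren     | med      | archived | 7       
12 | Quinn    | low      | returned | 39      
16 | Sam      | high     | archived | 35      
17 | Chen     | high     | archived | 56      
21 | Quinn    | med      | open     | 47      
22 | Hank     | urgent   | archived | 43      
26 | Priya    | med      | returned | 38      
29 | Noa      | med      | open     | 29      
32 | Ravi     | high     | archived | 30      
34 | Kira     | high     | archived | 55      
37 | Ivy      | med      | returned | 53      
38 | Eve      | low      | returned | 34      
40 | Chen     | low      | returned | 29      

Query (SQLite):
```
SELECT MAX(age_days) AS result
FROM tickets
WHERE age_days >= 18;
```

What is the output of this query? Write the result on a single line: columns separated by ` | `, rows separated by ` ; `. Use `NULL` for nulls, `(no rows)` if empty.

Rows where age_days >= 18 → age_days values: [39, 35, 56, 47, 43, 38, 29, 30, 55, 53, 34, 29].
MAX of non-NULL values = 56.

56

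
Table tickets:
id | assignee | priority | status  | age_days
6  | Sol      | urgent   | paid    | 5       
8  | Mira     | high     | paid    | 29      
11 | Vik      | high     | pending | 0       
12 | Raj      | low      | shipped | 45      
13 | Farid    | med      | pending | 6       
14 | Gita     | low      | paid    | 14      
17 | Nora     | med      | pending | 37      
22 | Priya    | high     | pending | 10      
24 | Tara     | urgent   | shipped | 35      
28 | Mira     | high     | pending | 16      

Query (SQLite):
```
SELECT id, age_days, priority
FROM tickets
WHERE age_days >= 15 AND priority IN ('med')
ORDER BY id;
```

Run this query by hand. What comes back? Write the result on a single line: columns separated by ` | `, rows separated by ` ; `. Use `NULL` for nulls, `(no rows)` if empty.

17 | 37 | med

age_days >= 15: ids {8, 12, 17, 24, 28}
priority IN ('med'): ids {13, 17}
Combine with AND.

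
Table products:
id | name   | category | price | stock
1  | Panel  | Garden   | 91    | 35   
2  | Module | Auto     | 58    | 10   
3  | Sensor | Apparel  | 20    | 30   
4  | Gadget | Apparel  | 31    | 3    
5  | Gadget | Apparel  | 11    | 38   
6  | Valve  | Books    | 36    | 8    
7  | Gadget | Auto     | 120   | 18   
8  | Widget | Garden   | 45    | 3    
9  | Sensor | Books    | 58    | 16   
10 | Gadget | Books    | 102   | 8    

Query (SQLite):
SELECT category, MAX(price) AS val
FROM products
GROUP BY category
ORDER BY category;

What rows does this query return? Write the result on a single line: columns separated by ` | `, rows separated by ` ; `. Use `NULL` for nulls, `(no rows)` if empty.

Partition products by category; compute MAX(price) within each group.
  Apparel: ids {3, 4, 5} → MAX(price)=31
  Auto: ids {2, 7} → MAX(price)=120
  Books: ids {6, 9, 10} → MAX(price)=102
  Garden: ids {1, 8} → MAX(price)=91

Apparel | 31 ; Auto | 120 ; Books | 102 ; Garden | 91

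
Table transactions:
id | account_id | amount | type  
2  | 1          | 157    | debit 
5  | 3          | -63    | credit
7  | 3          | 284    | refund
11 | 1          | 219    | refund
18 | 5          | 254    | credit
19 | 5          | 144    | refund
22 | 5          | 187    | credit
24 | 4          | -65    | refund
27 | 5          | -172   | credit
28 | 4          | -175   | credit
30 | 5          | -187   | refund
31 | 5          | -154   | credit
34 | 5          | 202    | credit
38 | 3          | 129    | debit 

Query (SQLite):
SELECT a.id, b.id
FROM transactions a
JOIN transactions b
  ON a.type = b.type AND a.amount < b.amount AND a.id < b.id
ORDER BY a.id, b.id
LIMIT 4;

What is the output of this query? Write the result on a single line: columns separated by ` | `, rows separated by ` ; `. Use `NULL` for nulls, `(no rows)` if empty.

5 | 18 ; 5 | 22 ; 5 | 34 ; 22 | 34

Pairs (a,b) with same type, a.amount < b.amount, a.id < b.id.
type groups: credit:{5,18,22,27,28,31,34} debit:{2,38} refund:{7,11,19,24,30}
Ordered by (a.id, b.id); first 4.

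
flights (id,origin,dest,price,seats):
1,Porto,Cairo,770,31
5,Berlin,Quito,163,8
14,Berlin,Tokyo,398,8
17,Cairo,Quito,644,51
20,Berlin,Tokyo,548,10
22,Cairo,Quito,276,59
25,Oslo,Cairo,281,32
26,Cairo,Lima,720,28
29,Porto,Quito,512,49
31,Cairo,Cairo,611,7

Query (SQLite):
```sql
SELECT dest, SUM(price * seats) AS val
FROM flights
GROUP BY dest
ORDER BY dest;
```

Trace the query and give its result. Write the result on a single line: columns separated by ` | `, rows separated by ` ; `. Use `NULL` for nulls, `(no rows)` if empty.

Cairo | 37139 ; Lima | 20160 ; Quito | 75520 ; Tokyo | 8664

For each row compute price * seats.
Group by dest; take SUM of the expression per group.
  Cairo: ids {1, 25, 31} → SUM(price * seats)=37139
  Lima: ids {26} → SUM(price * seats)=20160
  Quito: ids {5, 17, 22, 29} → SUM(price * seats)=75520
  Tokyo: ids {14, 20} → SUM(price * seats)=8664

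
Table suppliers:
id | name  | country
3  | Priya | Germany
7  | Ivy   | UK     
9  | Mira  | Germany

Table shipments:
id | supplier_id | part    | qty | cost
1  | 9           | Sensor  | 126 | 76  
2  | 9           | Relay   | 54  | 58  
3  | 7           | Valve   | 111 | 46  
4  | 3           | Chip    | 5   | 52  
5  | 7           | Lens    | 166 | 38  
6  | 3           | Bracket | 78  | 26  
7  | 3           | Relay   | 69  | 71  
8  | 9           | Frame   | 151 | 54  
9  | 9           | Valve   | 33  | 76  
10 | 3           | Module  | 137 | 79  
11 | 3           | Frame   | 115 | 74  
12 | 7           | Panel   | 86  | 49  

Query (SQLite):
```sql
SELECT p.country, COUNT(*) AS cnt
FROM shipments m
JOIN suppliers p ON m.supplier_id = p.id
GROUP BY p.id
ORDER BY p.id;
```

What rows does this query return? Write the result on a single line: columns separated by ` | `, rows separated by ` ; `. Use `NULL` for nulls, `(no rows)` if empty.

Join each shipments row to its suppliers via supplier_id.
Group joined rows by suppliers.id; compute COUNT(*) per group.
  3: ids {4, 6, 7, 10, 11} → COUNT(*)=5
  7: ids {3, 5, 12} → COUNT(*)=3
  9: ids {1, 2, 8, 9} → COUNT(*)=4

Germany | 5 ; UK | 3 ; Germany | 4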